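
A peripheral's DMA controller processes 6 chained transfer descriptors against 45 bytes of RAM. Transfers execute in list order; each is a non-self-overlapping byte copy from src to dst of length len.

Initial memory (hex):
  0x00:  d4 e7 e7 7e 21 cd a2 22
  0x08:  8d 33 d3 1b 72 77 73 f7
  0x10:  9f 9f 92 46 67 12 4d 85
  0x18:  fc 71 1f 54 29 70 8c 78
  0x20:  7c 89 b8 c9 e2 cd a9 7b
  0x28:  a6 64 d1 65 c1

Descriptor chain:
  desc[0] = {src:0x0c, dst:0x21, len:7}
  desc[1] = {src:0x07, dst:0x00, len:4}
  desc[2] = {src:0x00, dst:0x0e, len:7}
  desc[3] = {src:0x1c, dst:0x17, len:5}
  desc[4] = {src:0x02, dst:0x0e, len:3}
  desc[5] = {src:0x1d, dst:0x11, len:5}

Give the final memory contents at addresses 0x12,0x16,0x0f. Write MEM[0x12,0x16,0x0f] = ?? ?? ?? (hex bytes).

  after D0: wrote 7B at 0x21 = 727773f79f9f92
  after D1: wrote 4B at 0x00 = 228d33d3
  after D2: wrote 7B at 0x0e = 228d33d321cda2
  after D3: wrote 5B at 0x17 = 29708c787c
  after D4: wrote 3B at 0x0e = 33d321
  after D5: wrote 5B at 0x11 = 708c787c72
query mem[0x12]=0x8c, mem[0x16]=0x4d, mem[0x0f]=0xd3

MEM[0x12,0x16,0x0f] = 8c 4d d3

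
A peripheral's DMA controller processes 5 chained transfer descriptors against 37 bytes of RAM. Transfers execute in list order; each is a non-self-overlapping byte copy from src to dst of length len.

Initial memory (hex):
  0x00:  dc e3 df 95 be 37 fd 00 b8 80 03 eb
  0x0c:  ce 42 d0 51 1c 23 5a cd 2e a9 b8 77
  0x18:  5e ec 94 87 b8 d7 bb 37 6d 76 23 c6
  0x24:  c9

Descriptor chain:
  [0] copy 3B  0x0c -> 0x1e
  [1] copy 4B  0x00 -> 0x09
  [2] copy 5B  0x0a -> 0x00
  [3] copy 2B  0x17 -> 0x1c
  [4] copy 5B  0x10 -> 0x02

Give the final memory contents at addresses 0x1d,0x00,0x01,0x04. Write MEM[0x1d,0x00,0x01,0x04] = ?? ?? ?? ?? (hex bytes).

[0] 0x0c->0x1e len=3 : ce 42 d0
[1] 0x00->0x09 len=4 : dc e3 df 95
[2] 0x0a->0x00 len=5 : e3 df 95 42 d0
[3] 0x17->0x1c len=2 : 77 5e
[4] 0x10->0x02 len=5 : 1c 23 5a cd 2e
query mem[0x1d]=0x5e, mem[0x00]=0xe3, mem[0x01]=0xdf, mem[0x04]=0x5a

MEM[0x1d,0x00,0x01,0x04] = 5e e3 df 5a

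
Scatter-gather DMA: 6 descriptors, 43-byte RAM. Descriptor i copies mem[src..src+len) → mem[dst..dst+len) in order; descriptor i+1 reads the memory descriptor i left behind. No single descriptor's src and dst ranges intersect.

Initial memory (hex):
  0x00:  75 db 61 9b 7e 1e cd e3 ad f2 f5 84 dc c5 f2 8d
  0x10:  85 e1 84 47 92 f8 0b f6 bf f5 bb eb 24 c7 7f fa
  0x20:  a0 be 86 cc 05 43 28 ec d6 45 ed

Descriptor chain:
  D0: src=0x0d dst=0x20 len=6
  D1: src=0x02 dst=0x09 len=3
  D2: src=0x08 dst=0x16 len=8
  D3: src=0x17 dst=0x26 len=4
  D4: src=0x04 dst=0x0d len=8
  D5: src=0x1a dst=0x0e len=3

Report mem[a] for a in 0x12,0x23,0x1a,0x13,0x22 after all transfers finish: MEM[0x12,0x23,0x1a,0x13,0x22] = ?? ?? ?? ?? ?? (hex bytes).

  after D0: wrote 6B at 0x20 = c5f28d85e184
  after D1: wrote 3B at 0x09 = 619b7e
  after D2: wrote 8B at 0x16 = ad619b7edcc5f28d
  after D3: wrote 4B at 0x26 = 619b7edc
  after D4: wrote 8B at 0x0d = 7e1ecde3ad619b7e
  after D5: wrote 3B at 0x0e = dcc5f2
query mem[0x12]=0x61, mem[0x23]=0x85, mem[0x1a]=0xdc, mem[0x13]=0x9b, mem[0x22]=0x8d

MEM[0x12,0x23,0x1a,0x13,0x22] = 61 85 dc 9b 8d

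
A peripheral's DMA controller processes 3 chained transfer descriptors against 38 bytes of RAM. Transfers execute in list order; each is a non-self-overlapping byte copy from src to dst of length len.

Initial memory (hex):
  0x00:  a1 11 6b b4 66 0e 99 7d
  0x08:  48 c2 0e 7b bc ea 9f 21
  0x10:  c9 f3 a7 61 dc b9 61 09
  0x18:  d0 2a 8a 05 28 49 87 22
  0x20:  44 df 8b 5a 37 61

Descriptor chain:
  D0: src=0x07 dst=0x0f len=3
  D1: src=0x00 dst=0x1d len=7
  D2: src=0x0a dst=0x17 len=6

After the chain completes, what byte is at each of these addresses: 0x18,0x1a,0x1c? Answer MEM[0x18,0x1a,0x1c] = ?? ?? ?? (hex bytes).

MEM[0x18,0x1a,0x1c] = 7b ea 7d

[0] 0x07->0x0f len=3 : 7d 48 c2
[1] 0x00->0x1d len=7 : a1 11 6b b4 66 0e 99
[2] 0x0a->0x17 len=6 : 0e 7b bc ea 9f 7d
query mem[0x18]=0x7b, mem[0x1a]=0xea, mem[0x1c]=0x7d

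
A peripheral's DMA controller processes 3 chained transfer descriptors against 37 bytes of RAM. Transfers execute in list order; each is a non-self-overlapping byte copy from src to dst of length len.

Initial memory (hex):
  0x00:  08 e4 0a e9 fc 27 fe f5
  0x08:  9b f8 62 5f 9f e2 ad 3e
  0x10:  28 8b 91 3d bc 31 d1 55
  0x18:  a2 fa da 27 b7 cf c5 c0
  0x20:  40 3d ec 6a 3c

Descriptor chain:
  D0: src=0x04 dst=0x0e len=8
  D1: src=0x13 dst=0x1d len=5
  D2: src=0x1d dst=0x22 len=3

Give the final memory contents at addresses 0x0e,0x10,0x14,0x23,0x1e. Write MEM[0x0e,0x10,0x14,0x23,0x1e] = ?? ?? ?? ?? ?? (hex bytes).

MEM[0x0e,0x10,0x14,0x23,0x1e] = fc fe 62 62 62

  after D0: wrote 8B at 0x0e = fc27fef59bf8625f
  after D1: wrote 5B at 0x1d = f8625fd155
  after D2: wrote 3B at 0x22 = f8625f
query mem[0x0e]=0xfc, mem[0x10]=0xfe, mem[0x14]=0x62, mem[0x23]=0x62, mem[0x1e]=0x62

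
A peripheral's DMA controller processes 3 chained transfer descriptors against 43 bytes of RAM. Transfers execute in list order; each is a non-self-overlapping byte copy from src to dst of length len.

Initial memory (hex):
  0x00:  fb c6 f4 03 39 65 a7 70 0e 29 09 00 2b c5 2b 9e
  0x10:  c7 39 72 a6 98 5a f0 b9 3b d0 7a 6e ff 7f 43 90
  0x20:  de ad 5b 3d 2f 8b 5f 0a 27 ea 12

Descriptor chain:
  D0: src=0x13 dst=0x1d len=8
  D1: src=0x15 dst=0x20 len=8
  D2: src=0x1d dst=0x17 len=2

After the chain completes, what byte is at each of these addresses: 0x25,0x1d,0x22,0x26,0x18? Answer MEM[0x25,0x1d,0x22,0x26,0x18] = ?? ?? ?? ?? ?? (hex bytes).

MEM[0x25,0x1d,0x22,0x26,0x18] = 7a a6 b9 6e 98

  after D0: wrote 8B at 0x1d = a6985af0b93bd07a
  after D1: wrote 8B at 0x20 = 5af0b93bd07a6eff
  after D2: wrote 2B at 0x17 = a698
query mem[0x25]=0x7a, mem[0x1d]=0xa6, mem[0x22]=0xb9, mem[0x26]=0x6e, mem[0x18]=0x98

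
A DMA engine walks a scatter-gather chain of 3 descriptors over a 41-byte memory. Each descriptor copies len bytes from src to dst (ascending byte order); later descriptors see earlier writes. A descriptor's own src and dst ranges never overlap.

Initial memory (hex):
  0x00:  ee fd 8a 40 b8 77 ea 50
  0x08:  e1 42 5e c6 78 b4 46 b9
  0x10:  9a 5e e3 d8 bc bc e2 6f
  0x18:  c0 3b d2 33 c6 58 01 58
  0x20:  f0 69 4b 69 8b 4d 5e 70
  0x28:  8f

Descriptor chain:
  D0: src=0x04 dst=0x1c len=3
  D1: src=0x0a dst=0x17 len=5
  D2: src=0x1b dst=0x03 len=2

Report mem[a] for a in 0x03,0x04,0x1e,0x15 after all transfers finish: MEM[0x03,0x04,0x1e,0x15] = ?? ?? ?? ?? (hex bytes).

MEM[0x03,0x04,0x1e,0x15] = 46 b8 ea bc

#0 dst[0x1c+3] := {0xb8,0x77,0xea}
#1 dst[0x17+5] := {0x5e,0xc6,0x78,0xb4,0x46}
#2 dst[0x03+2] := {0x46,0xb8}
query mem[0x03]=0x46, mem[0x04]=0xb8, mem[0x1e]=0xea, mem[0x15]=0xbc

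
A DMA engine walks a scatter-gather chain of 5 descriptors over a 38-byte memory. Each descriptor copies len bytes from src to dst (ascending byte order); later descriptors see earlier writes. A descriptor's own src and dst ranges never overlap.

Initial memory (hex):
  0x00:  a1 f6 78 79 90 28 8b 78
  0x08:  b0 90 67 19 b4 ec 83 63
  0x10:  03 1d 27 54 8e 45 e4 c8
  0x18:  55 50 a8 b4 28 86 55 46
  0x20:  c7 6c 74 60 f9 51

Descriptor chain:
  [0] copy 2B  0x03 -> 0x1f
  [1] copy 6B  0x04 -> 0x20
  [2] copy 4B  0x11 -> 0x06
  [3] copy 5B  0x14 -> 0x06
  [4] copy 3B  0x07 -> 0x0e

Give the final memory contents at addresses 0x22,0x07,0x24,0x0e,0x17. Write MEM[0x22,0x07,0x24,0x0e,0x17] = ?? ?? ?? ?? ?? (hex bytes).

#0 dst[0x1f+2] := {0x79,0x90}
#1 dst[0x20+6] := {0x90,0x28,0x8b,0x78,0xb0,0x90}
#2 dst[0x06+4] := {0x1d,0x27,0x54,0x8e}
#3 dst[0x06+5] := {0x8e,0x45,0xe4,0xc8,0x55}
#4 dst[0x0e+3] := {0x45,0xe4,0xc8}
query mem[0x22]=0x8b, mem[0x07]=0x45, mem[0x24]=0xb0, mem[0x0e]=0x45, mem[0x17]=0xc8

MEM[0x22,0x07,0x24,0x0e,0x17] = 8b 45 b0 45 c8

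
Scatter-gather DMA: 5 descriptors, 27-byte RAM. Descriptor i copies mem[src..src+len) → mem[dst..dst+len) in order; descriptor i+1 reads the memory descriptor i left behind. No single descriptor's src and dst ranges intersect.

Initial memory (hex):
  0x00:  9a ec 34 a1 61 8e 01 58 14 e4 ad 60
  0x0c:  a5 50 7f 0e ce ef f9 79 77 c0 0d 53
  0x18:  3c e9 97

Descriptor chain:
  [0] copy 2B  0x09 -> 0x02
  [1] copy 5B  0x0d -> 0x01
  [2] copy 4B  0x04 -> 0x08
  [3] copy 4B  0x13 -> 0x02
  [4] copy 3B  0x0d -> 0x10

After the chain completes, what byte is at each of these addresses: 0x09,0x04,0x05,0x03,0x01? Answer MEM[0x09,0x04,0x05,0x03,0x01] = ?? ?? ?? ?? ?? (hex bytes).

  after D0: wrote 2B at 0x02 = e4ad
  after D1: wrote 5B at 0x01 = 507f0eceef
  after D2: wrote 4B at 0x08 = ceef0158
  after D3: wrote 4B at 0x02 = 7977c00d
  after D4: wrote 3B at 0x10 = 507f0e
query mem[0x09]=0xef, mem[0x04]=0xc0, mem[0x05]=0x0d, mem[0x03]=0x77, mem[0x01]=0x50

MEM[0x09,0x04,0x05,0x03,0x01] = ef c0 0d 77 50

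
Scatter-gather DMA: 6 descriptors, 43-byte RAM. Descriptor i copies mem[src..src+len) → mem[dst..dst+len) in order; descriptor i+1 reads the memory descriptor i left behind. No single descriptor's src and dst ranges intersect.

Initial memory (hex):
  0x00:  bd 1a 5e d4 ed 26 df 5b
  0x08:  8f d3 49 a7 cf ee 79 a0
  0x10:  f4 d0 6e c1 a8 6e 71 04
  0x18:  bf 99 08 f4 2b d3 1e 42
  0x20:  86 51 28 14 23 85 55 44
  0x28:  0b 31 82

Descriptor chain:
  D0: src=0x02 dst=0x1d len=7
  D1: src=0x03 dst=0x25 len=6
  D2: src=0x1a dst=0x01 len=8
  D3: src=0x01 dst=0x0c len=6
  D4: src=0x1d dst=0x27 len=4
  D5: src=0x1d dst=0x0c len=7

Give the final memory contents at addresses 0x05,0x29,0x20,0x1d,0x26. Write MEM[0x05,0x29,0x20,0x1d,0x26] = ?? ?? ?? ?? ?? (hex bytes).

MEM[0x05,0x29,0x20,0x1d,0x26] = d4 ed 26 5e ed

[0] 0x02->0x1d len=7 : 5e d4 ed 26 df 5b 8f
[1] 0x03->0x25 len=6 : d4 ed 26 df 5b 8f
[2] 0x1a->0x01 len=8 : 08 f4 2b 5e d4 ed 26 df
[3] 0x01->0x0c len=6 : 08 f4 2b 5e d4 ed
[4] 0x1d->0x27 len=4 : 5e d4 ed 26
[5] 0x1d->0x0c len=7 : 5e d4 ed 26 df 5b 8f
query mem[0x05]=0xd4, mem[0x29]=0xed, mem[0x20]=0x26, mem[0x1d]=0x5e, mem[0x26]=0xed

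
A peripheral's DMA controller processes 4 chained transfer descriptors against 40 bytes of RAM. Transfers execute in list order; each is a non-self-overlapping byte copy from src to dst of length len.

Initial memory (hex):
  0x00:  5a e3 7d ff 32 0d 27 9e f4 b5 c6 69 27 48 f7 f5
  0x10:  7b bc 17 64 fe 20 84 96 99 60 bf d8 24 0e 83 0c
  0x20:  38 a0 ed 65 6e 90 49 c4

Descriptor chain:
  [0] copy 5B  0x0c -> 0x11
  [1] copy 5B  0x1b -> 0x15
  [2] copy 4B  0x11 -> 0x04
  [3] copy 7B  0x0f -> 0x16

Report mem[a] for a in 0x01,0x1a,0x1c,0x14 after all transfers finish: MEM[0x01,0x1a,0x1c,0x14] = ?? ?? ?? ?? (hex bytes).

D0: mem[0x11..0x15] <- [27 48 f7 f5 7b]
D1: mem[0x15..0x19] <- [d8 24 0e 83 0c]
D2: mem[0x04..0x07] <- [27 48 f7 f5]
D3: mem[0x16..0x1c] <- [f5 7b 27 48 f7 f5 d8]
query mem[0x01]=0xe3, mem[0x1a]=0xf7, mem[0x1c]=0xd8, mem[0x14]=0xf5

MEM[0x01,0x1a,0x1c,0x14] = e3 f7 d8 f5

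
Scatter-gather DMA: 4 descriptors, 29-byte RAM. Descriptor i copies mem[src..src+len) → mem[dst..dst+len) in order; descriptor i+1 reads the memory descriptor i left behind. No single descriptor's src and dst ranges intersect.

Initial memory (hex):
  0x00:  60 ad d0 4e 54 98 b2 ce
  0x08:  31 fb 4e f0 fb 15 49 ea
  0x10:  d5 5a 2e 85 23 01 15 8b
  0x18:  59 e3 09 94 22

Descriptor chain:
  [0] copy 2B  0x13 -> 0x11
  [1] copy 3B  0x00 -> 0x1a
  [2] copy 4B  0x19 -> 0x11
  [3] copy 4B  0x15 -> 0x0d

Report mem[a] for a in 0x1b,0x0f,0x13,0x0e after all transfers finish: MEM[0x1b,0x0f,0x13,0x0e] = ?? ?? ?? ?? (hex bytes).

MEM[0x1b,0x0f,0x13,0x0e] = ad 8b ad 15

  after D0: wrote 2B at 0x11 = 8523
  after D1: wrote 3B at 0x1a = 60add0
  after D2: wrote 4B at 0x11 = e360add0
  after D3: wrote 4B at 0x0d = 01158b59
query mem[0x1b]=0xad, mem[0x0f]=0x8b, mem[0x13]=0xad, mem[0x0e]=0x15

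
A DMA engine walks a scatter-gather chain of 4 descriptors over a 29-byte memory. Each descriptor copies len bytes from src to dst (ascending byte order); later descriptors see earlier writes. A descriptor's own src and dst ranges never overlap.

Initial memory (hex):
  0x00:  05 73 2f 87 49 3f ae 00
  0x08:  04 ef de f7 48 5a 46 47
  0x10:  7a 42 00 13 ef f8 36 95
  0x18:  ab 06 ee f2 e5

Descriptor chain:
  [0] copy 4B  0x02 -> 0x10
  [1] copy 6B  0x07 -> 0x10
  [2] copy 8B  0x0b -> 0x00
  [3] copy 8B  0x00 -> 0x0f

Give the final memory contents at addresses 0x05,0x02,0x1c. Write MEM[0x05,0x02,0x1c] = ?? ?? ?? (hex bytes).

D0: mem[0x10..0x13] <- [2f 87 49 3f]
D1: mem[0x10..0x15] <- [00 04 ef de f7 48]
D2: mem[0x00..0x07] <- [f7 48 5a 46 47 00 04 ef]
D3: mem[0x0f..0x16] <- [f7 48 5a 46 47 00 04 ef]
query mem[0x05]=0x00, mem[0x02]=0x5a, mem[0x1c]=0xe5

MEM[0x05,0x02,0x1c] = 00 5a e5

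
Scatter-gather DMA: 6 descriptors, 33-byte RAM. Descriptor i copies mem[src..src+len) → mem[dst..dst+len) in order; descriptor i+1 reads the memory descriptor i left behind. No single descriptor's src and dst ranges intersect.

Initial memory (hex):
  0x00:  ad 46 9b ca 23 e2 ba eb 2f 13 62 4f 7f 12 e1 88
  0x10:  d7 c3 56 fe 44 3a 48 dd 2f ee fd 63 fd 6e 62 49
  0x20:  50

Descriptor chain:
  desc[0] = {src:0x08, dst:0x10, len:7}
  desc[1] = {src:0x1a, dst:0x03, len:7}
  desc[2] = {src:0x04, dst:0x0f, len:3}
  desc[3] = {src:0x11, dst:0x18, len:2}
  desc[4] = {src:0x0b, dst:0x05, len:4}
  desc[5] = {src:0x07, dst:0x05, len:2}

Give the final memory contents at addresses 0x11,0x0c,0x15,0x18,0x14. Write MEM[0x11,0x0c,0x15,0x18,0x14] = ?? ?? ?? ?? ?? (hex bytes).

D0: mem[0x10..0x16] <- [2f 13 62 4f 7f 12 e1]
D1: mem[0x03..0x09] <- [fd 63 fd 6e 62 49 50]
D2: mem[0x0f..0x11] <- [63 fd 6e]
D3: mem[0x18..0x19] <- [6e 62]
D4: mem[0x05..0x08] <- [4f 7f 12 e1]
D5: mem[0x05..0x06] <- [12 e1]
query mem[0x11]=0x6e, mem[0x0c]=0x7f, mem[0x15]=0x12, mem[0x18]=0x6e, mem[0x14]=0x7f

MEM[0x11,0x0c,0x15,0x18,0x14] = 6e 7f 12 6e 7f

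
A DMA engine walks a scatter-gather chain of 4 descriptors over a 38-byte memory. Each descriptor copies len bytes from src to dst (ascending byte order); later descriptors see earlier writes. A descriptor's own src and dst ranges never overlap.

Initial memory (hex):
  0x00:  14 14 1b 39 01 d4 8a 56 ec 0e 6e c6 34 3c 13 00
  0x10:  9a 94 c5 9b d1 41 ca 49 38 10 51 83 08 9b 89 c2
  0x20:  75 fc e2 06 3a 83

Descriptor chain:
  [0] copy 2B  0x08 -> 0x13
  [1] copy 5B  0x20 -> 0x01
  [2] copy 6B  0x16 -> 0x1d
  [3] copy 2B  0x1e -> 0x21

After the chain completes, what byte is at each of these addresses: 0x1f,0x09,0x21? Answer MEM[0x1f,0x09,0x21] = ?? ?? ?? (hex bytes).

[0] 0x08->0x13 len=2 : ec 0e
[1] 0x20->0x01 len=5 : 75 fc e2 06 3a
[2] 0x16->0x1d len=6 : ca 49 38 10 51 83
[3] 0x1e->0x21 len=2 : 49 38
query mem[0x1f]=0x38, mem[0x09]=0x0e, mem[0x21]=0x49

MEM[0x1f,0x09,0x21] = 38 0e 49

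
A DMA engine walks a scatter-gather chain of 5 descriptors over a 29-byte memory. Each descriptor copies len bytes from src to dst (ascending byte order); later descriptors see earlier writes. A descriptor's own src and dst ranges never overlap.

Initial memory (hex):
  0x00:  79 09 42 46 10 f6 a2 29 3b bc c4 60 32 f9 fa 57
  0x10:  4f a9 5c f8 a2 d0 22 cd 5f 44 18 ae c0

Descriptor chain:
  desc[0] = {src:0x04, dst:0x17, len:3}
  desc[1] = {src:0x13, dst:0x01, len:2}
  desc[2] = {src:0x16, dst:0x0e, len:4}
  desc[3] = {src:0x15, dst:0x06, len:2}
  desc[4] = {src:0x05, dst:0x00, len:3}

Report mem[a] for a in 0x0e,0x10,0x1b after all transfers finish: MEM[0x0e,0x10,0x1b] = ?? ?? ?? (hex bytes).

  after D0: wrote 3B at 0x17 = 10f6a2
  after D1: wrote 2B at 0x01 = f8a2
  after D2: wrote 4B at 0x0e = 2210f6a2
  after D3: wrote 2B at 0x06 = d022
  after D4: wrote 3B at 0x00 = f6d022
query mem[0x0e]=0x22, mem[0x10]=0xf6, mem[0x1b]=0xae

MEM[0x0e,0x10,0x1b] = 22 f6 ae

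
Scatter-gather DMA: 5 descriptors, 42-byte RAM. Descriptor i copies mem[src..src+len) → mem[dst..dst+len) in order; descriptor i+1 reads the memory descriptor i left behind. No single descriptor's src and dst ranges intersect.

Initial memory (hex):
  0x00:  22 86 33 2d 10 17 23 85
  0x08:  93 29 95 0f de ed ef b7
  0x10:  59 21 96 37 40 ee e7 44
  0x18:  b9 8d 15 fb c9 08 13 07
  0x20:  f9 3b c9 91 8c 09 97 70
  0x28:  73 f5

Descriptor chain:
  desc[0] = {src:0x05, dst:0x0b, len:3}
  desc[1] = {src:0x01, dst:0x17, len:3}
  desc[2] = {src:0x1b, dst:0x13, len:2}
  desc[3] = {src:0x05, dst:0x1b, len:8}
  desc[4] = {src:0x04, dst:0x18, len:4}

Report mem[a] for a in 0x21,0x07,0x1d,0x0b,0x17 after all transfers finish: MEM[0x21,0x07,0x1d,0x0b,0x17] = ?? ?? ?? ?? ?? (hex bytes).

D0: mem[0x0b..0x0d] <- [17 23 85]
D1: mem[0x17..0x19] <- [86 33 2d]
D2: mem[0x13..0x14] <- [fb c9]
D3: mem[0x1b..0x22] <- [17 23 85 93 29 95 17 23]
D4: mem[0x18..0x1b] <- [10 17 23 85]
query mem[0x21]=0x17, mem[0x07]=0x85, mem[0x1d]=0x85, mem[0x0b]=0x17, mem[0x17]=0x86

MEM[0x21,0x07,0x1d,0x0b,0x17] = 17 85 85 17 86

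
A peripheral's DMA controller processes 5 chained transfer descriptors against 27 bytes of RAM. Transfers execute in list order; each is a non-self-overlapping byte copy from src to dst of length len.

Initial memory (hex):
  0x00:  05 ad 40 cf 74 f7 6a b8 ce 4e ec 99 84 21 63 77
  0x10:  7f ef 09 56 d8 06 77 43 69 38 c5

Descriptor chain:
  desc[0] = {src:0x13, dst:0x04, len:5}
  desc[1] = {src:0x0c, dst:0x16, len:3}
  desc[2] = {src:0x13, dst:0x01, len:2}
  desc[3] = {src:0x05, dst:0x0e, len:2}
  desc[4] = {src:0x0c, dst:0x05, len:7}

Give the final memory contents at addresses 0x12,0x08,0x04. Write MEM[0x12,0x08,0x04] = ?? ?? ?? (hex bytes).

D0: mem[0x04..0x08] <- [56 d8 06 77 43]
D1: mem[0x16..0x18] <- [84 21 63]
D2: mem[0x01..0x02] <- [56 d8]
D3: mem[0x0e..0x0f] <- [d8 06]
D4: mem[0x05..0x0b] <- [84 21 d8 06 7f ef 09]
query mem[0x12]=0x09, mem[0x08]=0x06, mem[0x04]=0x56

MEM[0x12,0x08,0x04] = 09 06 56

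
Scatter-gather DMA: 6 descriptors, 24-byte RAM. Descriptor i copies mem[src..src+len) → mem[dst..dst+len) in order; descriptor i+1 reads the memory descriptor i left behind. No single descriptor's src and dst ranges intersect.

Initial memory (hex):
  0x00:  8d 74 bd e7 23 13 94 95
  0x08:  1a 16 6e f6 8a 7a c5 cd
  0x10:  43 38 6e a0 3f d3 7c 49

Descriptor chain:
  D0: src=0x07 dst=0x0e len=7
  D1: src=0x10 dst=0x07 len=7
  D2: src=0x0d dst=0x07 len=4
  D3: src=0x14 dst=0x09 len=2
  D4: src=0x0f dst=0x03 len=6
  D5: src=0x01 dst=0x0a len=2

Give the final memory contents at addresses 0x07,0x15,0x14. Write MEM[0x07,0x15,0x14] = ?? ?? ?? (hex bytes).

MEM[0x07,0x15,0x14] = 8a d3 7a

D0: mem[0x0e..0x14] <- [95 1a 16 6e f6 8a 7a]
D1: mem[0x07..0x0d] <- [16 6e f6 8a 7a d3 7c]
D2: mem[0x07..0x0a] <- [7c 95 1a 16]
D3: mem[0x09..0x0a] <- [7a d3]
D4: mem[0x03..0x08] <- [1a 16 6e f6 8a 7a]
D5: mem[0x0a..0x0b] <- [74 bd]
query mem[0x07]=0x8a, mem[0x15]=0xd3, mem[0x14]=0x7a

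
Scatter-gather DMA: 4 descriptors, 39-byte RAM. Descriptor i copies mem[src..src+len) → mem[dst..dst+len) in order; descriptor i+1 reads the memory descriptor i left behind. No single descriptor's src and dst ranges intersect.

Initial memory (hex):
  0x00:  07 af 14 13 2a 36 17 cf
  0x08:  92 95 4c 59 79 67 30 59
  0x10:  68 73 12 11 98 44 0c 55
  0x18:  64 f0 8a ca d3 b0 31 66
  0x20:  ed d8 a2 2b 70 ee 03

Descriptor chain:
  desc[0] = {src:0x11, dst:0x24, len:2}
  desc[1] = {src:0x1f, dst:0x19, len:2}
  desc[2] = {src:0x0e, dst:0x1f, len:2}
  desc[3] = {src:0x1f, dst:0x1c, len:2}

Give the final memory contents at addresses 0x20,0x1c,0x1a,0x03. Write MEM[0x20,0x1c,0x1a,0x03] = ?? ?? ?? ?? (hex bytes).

MEM[0x20,0x1c,0x1a,0x03] = 59 30 ed 13

D0: mem[0x24..0x25] <- [73 12]
D1: mem[0x19..0x1a] <- [66 ed]
D2: mem[0x1f..0x20] <- [30 59]
D3: mem[0x1c..0x1d] <- [30 59]
query mem[0x20]=0x59, mem[0x1c]=0x30, mem[0x1a]=0xed, mem[0x03]=0x13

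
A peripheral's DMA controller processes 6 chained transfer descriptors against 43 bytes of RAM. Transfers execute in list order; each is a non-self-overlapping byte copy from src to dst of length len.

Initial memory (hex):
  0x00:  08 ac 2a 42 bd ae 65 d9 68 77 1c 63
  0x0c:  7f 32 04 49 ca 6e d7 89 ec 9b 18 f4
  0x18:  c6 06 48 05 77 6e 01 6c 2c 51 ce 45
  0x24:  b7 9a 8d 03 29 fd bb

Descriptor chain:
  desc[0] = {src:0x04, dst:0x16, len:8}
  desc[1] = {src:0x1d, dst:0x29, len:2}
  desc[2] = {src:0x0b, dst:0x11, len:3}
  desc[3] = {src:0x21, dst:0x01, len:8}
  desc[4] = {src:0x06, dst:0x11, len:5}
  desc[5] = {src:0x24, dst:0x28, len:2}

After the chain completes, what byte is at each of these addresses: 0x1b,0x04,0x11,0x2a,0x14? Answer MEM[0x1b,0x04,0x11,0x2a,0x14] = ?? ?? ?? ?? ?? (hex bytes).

#0 dst[0x16+8] := {0xbd,0xae,0x65,0xd9,0x68,0x77,0x1c,0x63}
#1 dst[0x29+2] := {0x63,0x01}
#2 dst[0x11+3] := {0x63,0x7f,0x32}
#3 dst[0x01+8] := {0x51,0xce,0x45,0xb7,0x9a,0x8d,0x03,0x29}
#4 dst[0x11+5] := {0x8d,0x03,0x29,0x77,0x1c}
#5 dst[0x28+2] := {0xb7,0x9a}
query mem[0x1b]=0x77, mem[0x04]=0xb7, mem[0x11]=0x8d, mem[0x2a]=0x01, mem[0x14]=0x77

MEM[0x1b,0x04,0x11,0x2a,0x14] = 77 b7 8d 01 77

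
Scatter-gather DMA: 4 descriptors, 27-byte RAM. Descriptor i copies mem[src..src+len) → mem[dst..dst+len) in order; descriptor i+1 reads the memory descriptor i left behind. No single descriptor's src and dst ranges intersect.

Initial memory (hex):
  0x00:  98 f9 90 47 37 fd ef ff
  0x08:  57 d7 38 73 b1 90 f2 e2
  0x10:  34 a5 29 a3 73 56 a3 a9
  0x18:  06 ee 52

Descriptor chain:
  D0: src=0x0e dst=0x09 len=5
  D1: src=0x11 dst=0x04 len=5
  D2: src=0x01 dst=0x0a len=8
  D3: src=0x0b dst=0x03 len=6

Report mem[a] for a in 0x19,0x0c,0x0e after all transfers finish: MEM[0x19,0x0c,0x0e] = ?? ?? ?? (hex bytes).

MEM[0x19,0x0c,0x0e] = ee 47 29

#0 dst[0x09+5] := {0xf2,0xe2,0x34,0xa5,0x29}
#1 dst[0x04+5] := {0xa5,0x29,0xa3,0x73,0x56}
#2 dst[0x0a+8] := {0xf9,0x90,0x47,0xa5,0x29,0xa3,0x73,0x56}
#3 dst[0x03+6] := {0x90,0x47,0xa5,0x29,0xa3,0x73}
query mem[0x19]=0xee, mem[0x0c]=0x47, mem[0x0e]=0x29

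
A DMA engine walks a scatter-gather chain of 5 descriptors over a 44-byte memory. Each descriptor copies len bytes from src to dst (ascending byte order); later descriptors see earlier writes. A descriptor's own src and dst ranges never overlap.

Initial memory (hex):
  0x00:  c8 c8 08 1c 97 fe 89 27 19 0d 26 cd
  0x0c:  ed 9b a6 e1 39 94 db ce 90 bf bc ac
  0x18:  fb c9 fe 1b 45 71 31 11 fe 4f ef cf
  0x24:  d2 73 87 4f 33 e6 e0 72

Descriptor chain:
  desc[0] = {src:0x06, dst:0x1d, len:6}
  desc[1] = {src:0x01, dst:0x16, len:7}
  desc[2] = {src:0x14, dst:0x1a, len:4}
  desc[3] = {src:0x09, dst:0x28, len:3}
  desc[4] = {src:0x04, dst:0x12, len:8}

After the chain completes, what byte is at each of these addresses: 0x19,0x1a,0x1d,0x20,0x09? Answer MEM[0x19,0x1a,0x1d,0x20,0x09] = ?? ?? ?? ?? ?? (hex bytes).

[0] 0x06->0x1d len=6 : 89 27 19 0d 26 cd
[1] 0x01->0x16 len=7 : c8 08 1c 97 fe 89 27
[2] 0x14->0x1a len=4 : 90 bf c8 08
[3] 0x09->0x28 len=3 : 0d 26 cd
[4] 0x04->0x12 len=8 : 97 fe 89 27 19 0d 26 cd
query mem[0x19]=0xcd, mem[0x1a]=0x90, mem[0x1d]=0x08, mem[0x20]=0x0d, mem[0x09]=0x0d

MEM[0x19,0x1a,0x1d,0x20,0x09] = cd 90 08 0d 0d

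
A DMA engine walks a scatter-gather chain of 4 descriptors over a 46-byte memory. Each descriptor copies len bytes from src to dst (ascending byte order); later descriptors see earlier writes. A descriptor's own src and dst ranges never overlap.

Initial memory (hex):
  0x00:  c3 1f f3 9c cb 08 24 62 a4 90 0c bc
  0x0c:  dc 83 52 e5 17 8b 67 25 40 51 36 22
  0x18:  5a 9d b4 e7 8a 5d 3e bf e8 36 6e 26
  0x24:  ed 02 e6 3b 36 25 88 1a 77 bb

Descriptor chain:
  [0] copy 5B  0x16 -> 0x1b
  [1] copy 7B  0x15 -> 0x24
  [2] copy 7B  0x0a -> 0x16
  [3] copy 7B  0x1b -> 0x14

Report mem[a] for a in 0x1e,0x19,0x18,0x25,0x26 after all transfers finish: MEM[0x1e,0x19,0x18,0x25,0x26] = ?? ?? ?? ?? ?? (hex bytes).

MEM[0x1e,0x19,0x18,0x25,0x26] = 9d e8 b4 36 22

  after D0: wrote 5B at 0x1b = 36225a9db4
  after D1: wrote 7B at 0x24 = 5136225a9db436
  after D2: wrote 7B at 0x16 = 0cbcdc8352e517
  after D3: wrote 7B at 0x14 = e5175a9db4e836
query mem[0x1e]=0x9d, mem[0x19]=0xe8, mem[0x18]=0xb4, mem[0x25]=0x36, mem[0x26]=0x22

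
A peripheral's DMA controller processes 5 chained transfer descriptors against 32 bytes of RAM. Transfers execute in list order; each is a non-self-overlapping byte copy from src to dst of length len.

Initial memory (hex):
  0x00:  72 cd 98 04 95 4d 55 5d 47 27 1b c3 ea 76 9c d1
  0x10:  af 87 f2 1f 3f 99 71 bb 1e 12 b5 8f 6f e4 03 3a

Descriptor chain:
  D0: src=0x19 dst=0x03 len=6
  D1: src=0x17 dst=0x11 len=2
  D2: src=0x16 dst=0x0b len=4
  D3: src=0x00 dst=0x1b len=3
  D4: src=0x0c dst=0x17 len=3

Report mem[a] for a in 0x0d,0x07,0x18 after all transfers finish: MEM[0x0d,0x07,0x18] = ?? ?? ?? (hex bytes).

D0: mem[0x03..0x08] <- [12 b5 8f 6f e4 03]
D1: mem[0x11..0x12] <- [bb 1e]
D2: mem[0x0b..0x0e] <- [71 bb 1e 12]
D3: mem[0x1b..0x1d] <- [72 cd 98]
D4: mem[0x17..0x19] <- [bb 1e 12]
query mem[0x0d]=0x1e, mem[0x07]=0xe4, mem[0x18]=0x1e

MEM[0x0d,0x07,0x18] = 1e e4 1e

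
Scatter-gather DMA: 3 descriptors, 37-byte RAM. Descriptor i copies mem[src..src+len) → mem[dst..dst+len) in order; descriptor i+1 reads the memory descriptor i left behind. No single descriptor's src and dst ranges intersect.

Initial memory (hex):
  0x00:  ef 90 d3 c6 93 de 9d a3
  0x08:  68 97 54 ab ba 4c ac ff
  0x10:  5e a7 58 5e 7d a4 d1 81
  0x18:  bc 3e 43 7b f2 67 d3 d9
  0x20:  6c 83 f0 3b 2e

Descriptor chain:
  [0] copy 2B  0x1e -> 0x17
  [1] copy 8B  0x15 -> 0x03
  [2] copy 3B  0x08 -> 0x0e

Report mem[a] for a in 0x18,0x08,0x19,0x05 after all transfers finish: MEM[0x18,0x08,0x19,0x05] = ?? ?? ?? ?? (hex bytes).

#0 dst[0x17+2] := {0xd3,0xd9}
#1 dst[0x03+8] := {0xa4,0xd1,0xd3,0xd9,0x3e,0x43,0x7b,0xf2}
#2 dst[0x0e+3] := {0x43,0x7b,0xf2}
query mem[0x18]=0xd9, mem[0x08]=0x43, mem[0x19]=0x3e, mem[0x05]=0xd3

MEM[0x18,0x08,0x19,0x05] = d9 43 3e d3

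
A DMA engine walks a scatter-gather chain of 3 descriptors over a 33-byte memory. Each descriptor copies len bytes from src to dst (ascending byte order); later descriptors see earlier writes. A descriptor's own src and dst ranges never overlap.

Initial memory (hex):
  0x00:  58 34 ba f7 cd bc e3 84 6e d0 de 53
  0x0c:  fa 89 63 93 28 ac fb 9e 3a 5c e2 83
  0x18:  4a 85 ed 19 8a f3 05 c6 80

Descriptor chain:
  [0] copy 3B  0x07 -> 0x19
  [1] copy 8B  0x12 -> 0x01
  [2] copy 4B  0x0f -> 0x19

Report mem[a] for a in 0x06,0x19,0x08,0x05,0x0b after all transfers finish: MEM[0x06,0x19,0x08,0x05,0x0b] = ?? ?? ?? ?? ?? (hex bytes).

MEM[0x06,0x19,0x08,0x05,0x0b] = 83 93 84 e2 53

[0] 0x07->0x19 len=3 : 84 6e d0
[1] 0x12->0x01 len=8 : fb 9e 3a 5c e2 83 4a 84
[2] 0x0f->0x19 len=4 : 93 28 ac fb
query mem[0x06]=0x83, mem[0x19]=0x93, mem[0x08]=0x84, mem[0x05]=0xe2, mem[0x0b]=0x53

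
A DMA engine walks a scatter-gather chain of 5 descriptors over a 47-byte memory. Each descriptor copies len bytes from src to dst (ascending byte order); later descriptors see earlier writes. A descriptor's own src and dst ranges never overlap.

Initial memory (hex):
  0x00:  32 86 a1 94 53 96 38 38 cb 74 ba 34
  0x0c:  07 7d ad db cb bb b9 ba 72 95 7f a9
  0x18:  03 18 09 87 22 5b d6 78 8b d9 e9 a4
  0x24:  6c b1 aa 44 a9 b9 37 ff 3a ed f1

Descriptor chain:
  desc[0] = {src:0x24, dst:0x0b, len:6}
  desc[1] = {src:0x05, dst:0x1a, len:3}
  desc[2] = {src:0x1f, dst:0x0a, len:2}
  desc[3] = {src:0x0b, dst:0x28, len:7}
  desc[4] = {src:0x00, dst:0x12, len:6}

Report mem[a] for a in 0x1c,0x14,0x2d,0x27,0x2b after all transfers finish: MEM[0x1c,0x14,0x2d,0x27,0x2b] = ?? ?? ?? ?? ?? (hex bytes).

MEM[0x1c,0x14,0x2d,0x27,0x2b] = 38 a1 b9 44 44

#0 dst[0x0b+6] := {0x6c,0xb1,0xaa,0x44,0xa9,0xb9}
#1 dst[0x1a+3] := {0x96,0x38,0x38}
#2 dst[0x0a+2] := {0x78,0x8b}
#3 dst[0x28+7] := {0x8b,0xb1,0xaa,0x44,0xa9,0xb9,0xbb}
#4 dst[0x12+6] := {0x32,0x86,0xa1,0x94,0x53,0x96}
query mem[0x1c]=0x38, mem[0x14]=0xa1, mem[0x2d]=0xb9, mem[0x27]=0x44, mem[0x2b]=0x44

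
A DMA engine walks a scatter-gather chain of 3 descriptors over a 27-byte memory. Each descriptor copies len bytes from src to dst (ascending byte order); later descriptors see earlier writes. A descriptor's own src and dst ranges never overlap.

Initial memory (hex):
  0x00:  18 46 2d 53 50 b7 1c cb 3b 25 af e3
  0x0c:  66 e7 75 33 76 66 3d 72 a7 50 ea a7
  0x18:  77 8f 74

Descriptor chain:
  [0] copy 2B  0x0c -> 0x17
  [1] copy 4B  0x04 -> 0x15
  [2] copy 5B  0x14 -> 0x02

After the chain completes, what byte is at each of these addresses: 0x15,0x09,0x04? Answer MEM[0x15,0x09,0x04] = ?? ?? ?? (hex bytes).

MEM[0x15,0x09,0x04] = 50 25 b7

[0] 0x0c->0x17 len=2 : 66 e7
[1] 0x04->0x15 len=4 : 50 b7 1c cb
[2] 0x14->0x02 len=5 : a7 50 b7 1c cb
query mem[0x15]=0x50, mem[0x09]=0x25, mem[0x04]=0xb7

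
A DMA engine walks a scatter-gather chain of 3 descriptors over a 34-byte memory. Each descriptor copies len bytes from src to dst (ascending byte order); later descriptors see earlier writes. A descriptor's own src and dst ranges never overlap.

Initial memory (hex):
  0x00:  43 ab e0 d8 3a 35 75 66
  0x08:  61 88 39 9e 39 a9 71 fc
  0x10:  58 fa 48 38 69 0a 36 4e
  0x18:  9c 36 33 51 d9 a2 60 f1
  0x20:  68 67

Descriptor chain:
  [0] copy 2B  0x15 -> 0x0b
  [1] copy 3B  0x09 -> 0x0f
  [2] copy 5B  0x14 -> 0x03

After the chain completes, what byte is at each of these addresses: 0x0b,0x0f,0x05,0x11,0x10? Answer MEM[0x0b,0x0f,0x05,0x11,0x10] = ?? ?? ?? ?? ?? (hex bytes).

  after D0: wrote 2B at 0x0b = 0a36
  after D1: wrote 3B at 0x0f = 88390a
  after D2: wrote 5B at 0x03 = 690a364e9c
query mem[0x0b]=0x0a, mem[0x0f]=0x88, mem[0x05]=0x36, mem[0x11]=0x0a, mem[0x10]=0x39

MEM[0x0b,0x0f,0x05,0x11,0x10] = 0a 88 36 0a 39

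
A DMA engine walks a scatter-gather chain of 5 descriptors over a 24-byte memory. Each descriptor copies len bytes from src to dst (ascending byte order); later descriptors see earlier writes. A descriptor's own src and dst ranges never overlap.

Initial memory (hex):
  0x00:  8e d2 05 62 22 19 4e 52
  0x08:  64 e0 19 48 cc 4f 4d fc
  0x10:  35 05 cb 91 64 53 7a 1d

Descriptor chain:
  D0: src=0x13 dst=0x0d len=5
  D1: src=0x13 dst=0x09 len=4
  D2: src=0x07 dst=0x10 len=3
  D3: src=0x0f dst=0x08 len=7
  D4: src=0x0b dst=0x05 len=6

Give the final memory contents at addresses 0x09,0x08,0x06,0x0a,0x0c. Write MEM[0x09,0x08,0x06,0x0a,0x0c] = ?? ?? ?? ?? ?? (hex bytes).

MEM[0x09,0x08,0x06,0x0a,0x0c] = 53 53 91 52 91

#0 dst[0x0d+5] := {0x91,0x64,0x53,0x7a,0x1d}
#1 dst[0x09+4] := {0x91,0x64,0x53,0x7a}
#2 dst[0x10+3] := {0x52,0x64,0x91}
#3 dst[0x08+7] := {0x53,0x52,0x64,0x91,0x91,0x64,0x53}
#4 dst[0x05+6] := {0x91,0x91,0x64,0x53,0x53,0x52}
query mem[0x09]=0x53, mem[0x08]=0x53, mem[0x06]=0x91, mem[0x0a]=0x52, mem[0x0c]=0x91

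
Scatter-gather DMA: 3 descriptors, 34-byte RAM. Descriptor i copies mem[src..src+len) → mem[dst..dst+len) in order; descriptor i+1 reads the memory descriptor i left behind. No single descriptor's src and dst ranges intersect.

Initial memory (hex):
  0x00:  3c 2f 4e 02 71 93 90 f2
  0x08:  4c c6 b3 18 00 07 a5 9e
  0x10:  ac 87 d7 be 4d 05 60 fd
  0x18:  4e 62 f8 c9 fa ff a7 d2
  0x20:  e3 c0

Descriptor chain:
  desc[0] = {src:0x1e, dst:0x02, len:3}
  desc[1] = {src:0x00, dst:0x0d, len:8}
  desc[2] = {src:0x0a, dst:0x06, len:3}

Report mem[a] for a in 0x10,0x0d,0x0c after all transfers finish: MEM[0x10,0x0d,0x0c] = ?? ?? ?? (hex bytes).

  after D0: wrote 3B at 0x02 = a7d2e3
  after D1: wrote 8B at 0x0d = 3c2fa7d2e39390f2
  after D2: wrote 3B at 0x06 = b31800
query mem[0x10]=0xd2, mem[0x0d]=0x3c, mem[0x0c]=0x00

MEM[0x10,0x0d,0x0c] = d2 3c 00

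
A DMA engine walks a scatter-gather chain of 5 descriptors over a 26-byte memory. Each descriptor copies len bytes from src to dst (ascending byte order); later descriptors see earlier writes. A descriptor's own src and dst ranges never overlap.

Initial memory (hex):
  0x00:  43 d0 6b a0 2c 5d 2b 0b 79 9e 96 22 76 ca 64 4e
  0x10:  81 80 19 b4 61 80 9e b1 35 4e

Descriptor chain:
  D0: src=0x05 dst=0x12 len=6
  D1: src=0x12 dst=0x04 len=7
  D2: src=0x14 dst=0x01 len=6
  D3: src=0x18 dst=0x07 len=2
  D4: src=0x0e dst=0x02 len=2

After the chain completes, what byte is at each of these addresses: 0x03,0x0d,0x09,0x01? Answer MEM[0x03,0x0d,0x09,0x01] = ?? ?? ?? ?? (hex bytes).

MEM[0x03,0x0d,0x09,0x01] = 4e ca 96 0b

[0] 0x05->0x12 len=6 : 5d 2b 0b 79 9e 96
[1] 0x12->0x04 len=7 : 5d 2b 0b 79 9e 96 35
[2] 0x14->0x01 len=6 : 0b 79 9e 96 35 4e
[3] 0x18->0x07 len=2 : 35 4e
[4] 0x0e->0x02 len=2 : 64 4e
query mem[0x03]=0x4e, mem[0x0d]=0xca, mem[0x09]=0x96, mem[0x01]=0x0b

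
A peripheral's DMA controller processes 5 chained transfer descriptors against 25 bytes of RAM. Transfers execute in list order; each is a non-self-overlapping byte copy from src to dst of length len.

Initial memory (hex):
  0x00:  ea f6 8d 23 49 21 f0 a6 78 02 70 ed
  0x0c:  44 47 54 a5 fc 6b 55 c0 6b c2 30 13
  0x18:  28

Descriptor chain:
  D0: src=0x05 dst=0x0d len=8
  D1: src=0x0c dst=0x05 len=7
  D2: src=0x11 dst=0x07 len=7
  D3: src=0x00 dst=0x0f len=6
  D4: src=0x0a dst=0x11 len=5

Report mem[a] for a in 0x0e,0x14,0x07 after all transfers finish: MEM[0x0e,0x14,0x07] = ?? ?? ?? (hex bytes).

MEM[0x0e,0x14,0x07] = f0 13 02

D0: mem[0x0d..0x14] <- [21 f0 a6 78 02 70 ed 44]
D1: mem[0x05..0x0b] <- [44 21 f0 a6 78 02 70]
D2: mem[0x07..0x0d] <- [02 70 ed 44 c2 30 13]
D3: mem[0x0f..0x14] <- [ea f6 8d 23 49 44]
D4: mem[0x11..0x15] <- [44 c2 30 13 f0]
query mem[0x0e]=0xf0, mem[0x14]=0x13, mem[0x07]=0x02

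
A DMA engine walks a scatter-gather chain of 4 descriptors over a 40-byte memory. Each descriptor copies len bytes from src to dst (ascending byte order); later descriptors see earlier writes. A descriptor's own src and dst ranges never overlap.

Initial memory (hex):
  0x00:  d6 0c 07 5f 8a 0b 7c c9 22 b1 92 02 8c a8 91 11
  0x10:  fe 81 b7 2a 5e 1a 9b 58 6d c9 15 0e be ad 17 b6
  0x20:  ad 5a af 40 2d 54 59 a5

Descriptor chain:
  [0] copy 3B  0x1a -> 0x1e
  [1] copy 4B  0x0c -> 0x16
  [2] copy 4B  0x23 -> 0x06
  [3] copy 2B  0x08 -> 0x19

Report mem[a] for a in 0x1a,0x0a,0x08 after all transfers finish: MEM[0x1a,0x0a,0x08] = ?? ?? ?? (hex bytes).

[0] 0x1a->0x1e len=3 : 15 0e be
[1] 0x0c->0x16 len=4 : 8c a8 91 11
[2] 0x23->0x06 len=4 : 40 2d 54 59
[3] 0x08->0x19 len=2 : 54 59
query mem[0x1a]=0x59, mem[0x0a]=0x92, mem[0x08]=0x54

MEM[0x1a,0x0a,0x08] = 59 92 54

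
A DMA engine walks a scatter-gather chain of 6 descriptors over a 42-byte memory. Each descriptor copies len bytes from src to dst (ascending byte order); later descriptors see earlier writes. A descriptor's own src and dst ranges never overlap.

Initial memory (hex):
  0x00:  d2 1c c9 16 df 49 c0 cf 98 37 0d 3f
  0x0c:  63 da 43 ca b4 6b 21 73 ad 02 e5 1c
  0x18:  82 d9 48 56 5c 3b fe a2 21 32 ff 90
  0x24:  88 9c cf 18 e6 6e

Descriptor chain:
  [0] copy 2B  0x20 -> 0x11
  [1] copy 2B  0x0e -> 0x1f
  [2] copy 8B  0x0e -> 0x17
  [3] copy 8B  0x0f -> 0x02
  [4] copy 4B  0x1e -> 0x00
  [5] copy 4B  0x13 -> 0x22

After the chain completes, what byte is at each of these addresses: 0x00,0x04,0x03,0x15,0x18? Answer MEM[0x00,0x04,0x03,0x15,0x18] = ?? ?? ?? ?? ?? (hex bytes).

MEM[0x00,0x04,0x03,0x15,0x18] = 02 21 32 02 ca

D0: mem[0x11..0x12] <- [21 32]
D1: mem[0x1f..0x20] <- [43 ca]
D2: mem[0x17..0x1e] <- [43 ca b4 21 32 73 ad 02]
D3: mem[0x02..0x09] <- [ca b4 21 32 73 ad 02 e5]
D4: mem[0x00..0x03] <- [02 43 ca 32]
D5: mem[0x22..0x25] <- [73 ad 02 e5]
query mem[0x00]=0x02, mem[0x04]=0x21, mem[0x03]=0x32, mem[0x15]=0x02, mem[0x18]=0xca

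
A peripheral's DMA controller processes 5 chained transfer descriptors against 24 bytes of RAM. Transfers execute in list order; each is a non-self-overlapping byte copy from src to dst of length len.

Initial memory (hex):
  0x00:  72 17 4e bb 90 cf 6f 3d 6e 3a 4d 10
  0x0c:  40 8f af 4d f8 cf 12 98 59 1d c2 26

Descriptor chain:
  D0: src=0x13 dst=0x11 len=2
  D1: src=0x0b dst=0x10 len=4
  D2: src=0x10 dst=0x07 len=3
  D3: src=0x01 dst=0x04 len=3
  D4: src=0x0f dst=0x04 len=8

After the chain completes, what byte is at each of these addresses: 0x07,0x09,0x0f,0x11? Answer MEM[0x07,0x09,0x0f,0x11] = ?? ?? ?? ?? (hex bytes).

MEM[0x07,0x09,0x0f,0x11] = 8f 59 4d 40

[0] 0x13->0x11 len=2 : 98 59
[1] 0x0b->0x10 len=4 : 10 40 8f af
[2] 0x10->0x07 len=3 : 10 40 8f
[3] 0x01->0x04 len=3 : 17 4e bb
[4] 0x0f->0x04 len=8 : 4d 10 40 8f af 59 1d c2
query mem[0x07]=0x8f, mem[0x09]=0x59, mem[0x0f]=0x4d, mem[0x11]=0x40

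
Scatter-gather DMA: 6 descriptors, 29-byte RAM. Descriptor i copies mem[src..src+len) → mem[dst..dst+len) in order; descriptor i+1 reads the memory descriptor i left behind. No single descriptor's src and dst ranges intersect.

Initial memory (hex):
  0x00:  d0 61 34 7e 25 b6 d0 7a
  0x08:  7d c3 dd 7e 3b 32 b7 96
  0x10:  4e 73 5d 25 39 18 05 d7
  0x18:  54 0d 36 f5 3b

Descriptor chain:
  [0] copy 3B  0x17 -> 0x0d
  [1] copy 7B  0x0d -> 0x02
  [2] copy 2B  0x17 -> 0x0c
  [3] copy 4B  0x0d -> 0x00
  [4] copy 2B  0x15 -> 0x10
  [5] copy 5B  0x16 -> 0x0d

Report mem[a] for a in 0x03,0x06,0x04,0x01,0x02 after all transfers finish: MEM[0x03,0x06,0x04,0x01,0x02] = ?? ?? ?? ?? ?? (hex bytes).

MEM[0x03,0x06,0x04,0x01,0x02] = 4e 73 0d 54 0d

D0: mem[0x0d..0x0f] <- [d7 54 0d]
D1: mem[0x02..0x08] <- [d7 54 0d 4e 73 5d 25]
D2: mem[0x0c..0x0d] <- [d7 54]
D3: mem[0x00..0x03] <- [54 54 0d 4e]
D4: mem[0x10..0x11] <- [18 05]
D5: mem[0x0d..0x11] <- [05 d7 54 0d 36]
query mem[0x03]=0x4e, mem[0x06]=0x73, mem[0x04]=0x0d, mem[0x01]=0x54, mem[0x02]=0x0d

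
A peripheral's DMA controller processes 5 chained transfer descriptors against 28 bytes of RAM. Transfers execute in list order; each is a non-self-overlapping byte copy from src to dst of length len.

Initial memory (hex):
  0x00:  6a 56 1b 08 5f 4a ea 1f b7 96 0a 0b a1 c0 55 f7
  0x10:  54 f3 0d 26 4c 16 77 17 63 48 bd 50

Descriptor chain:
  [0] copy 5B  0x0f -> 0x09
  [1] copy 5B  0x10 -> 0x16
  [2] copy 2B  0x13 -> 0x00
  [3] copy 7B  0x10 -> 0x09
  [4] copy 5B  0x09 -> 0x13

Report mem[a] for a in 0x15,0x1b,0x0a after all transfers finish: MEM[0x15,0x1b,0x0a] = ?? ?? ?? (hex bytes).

MEM[0x15,0x1b,0x0a] = 0d 50 f3

[0] 0x0f->0x09 len=5 : f7 54 f3 0d 26
[1] 0x10->0x16 len=5 : 54 f3 0d 26 4c
[2] 0x13->0x00 len=2 : 26 4c
[3] 0x10->0x09 len=7 : 54 f3 0d 26 4c 16 54
[4] 0x09->0x13 len=5 : 54 f3 0d 26 4c
query mem[0x15]=0x0d, mem[0x1b]=0x50, mem[0x0a]=0xf3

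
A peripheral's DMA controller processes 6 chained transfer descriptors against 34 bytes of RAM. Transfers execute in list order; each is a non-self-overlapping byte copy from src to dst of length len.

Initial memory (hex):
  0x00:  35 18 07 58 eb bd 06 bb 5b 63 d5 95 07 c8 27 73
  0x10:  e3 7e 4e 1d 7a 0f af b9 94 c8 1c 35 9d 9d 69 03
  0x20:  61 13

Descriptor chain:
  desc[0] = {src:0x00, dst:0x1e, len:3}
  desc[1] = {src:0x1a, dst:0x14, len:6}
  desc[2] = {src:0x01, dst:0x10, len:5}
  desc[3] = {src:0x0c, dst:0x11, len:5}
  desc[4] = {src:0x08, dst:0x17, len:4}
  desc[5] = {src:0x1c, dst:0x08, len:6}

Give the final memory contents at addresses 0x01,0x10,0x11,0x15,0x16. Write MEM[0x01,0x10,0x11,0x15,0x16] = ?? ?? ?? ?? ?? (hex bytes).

MEM[0x01,0x10,0x11,0x15,0x16] = 18 18 07 18 9d

D0: mem[0x1e..0x20] <- [35 18 07]
D1: mem[0x14..0x19] <- [1c 35 9d 9d 35 18]
D2: mem[0x10..0x14] <- [18 07 58 eb bd]
D3: mem[0x11..0x15] <- [07 c8 27 73 18]
D4: mem[0x17..0x1a] <- [5b 63 d5 95]
D5: mem[0x08..0x0d] <- [9d 9d 35 18 07 13]
query mem[0x01]=0x18, mem[0x10]=0x18, mem[0x11]=0x07, mem[0x15]=0x18, mem[0x16]=0x9d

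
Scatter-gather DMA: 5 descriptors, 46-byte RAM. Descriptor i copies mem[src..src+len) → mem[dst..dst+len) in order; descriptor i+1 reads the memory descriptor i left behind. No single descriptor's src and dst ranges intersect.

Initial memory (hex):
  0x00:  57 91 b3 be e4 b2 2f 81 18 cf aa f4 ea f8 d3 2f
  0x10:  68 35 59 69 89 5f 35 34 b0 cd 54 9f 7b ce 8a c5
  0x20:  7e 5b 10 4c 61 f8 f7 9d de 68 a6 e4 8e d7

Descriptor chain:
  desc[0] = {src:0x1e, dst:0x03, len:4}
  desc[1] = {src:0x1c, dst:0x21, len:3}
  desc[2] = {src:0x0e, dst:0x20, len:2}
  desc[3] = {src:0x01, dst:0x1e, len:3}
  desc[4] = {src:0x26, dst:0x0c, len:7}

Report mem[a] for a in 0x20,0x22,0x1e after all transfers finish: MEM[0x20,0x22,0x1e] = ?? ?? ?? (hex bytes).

MEM[0x20,0x22,0x1e] = 8a ce 91

  after D0: wrote 4B at 0x03 = 8ac57e5b
  after D1: wrote 3B at 0x21 = 7bce8a
  after D2: wrote 2B at 0x20 = d32f
  after D3: wrote 3B at 0x1e = 91b38a
  after D4: wrote 7B at 0x0c = f79dde68a6e48e
query mem[0x20]=0x8a, mem[0x22]=0xce, mem[0x1e]=0x91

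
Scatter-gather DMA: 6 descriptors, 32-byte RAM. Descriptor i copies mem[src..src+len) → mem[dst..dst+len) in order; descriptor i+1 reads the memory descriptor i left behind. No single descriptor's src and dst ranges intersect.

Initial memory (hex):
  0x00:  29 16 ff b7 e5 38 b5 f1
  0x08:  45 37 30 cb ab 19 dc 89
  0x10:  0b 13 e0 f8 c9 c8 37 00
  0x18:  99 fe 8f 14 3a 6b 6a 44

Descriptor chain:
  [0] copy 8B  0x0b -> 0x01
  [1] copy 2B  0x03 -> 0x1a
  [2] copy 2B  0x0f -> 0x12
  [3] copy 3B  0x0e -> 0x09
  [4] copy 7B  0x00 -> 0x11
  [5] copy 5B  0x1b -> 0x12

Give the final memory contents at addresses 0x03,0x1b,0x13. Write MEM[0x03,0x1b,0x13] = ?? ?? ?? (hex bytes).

D0: mem[0x01..0x08] <- [cb ab 19 dc 89 0b 13 e0]
D1: mem[0x1a..0x1b] <- [19 dc]
D2: mem[0x12..0x13] <- [89 0b]
D3: mem[0x09..0x0b] <- [dc 89 0b]
D4: mem[0x11..0x17] <- [29 cb ab 19 dc 89 0b]
D5: mem[0x12..0x16] <- [dc 3a 6b 6a 44]
query mem[0x03]=0x19, mem[0x1b]=0xdc, mem[0x13]=0x3a

MEM[0x03,0x1b,0x13] = 19 dc 3a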